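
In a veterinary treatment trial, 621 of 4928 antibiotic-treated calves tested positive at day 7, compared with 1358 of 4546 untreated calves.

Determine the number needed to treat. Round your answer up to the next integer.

NNT: 6

risk, antibiotic-treated calves = 621/4928 = 0.126015
risk, untreated calves = 1358/4546 = 0.298724
absolute risk difference = 0.172710
1 / 0.172710 = 5.790 → round up → 6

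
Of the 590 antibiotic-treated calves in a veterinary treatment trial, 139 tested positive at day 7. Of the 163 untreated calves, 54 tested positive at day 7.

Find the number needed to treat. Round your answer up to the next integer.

11

risk, antibiotic-treated calves = 139/590 = 0.235593
risk, untreated calves = 54/163 = 0.331288
absolute risk difference = 0.095695
1 / 0.095695 = 10.450 → round up → 11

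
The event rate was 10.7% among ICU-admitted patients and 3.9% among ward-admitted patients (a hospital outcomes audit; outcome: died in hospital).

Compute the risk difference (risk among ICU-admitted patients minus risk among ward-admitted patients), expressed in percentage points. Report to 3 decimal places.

RD ≈ 6.800

risk difference = 0.10700 − 0.03900 = 0.06800 → 6.800 percentage points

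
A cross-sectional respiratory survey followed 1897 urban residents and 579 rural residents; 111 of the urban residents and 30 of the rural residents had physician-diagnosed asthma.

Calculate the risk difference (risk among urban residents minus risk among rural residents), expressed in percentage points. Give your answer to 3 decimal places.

RD ≈ 0.670

risk, urban residents = 111/1897 = 0.0585
risk, rural residents = 30/579 = 0.0518
risk difference = 0.0585 − 0.0518 = 0.0067 → 0.670 percentage points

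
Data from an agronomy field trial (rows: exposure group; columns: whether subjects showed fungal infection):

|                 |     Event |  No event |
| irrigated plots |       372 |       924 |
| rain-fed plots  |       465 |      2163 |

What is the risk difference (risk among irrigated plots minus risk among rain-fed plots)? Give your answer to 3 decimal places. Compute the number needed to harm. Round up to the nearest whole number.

risk, irrigated plots = 372/1296 = 0.2870
risk, rain-fed plots = 465/2628 = 0.1769
risk difference = 0.2870 − 0.1769 = 0.110
absolute risk difference = 0.110096
1 / 0.110096 = 9.083 → round up → 10

RD = 0.110; NNH = 10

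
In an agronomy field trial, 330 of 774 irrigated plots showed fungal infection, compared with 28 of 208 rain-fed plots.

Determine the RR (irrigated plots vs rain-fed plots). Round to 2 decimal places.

RR = 3.17

risk, irrigated plots = 330/774 = 0.4264
risk, rain-fed plots = 28/208 = 0.1346
RR = 0.4264 / 0.1346 = 3.17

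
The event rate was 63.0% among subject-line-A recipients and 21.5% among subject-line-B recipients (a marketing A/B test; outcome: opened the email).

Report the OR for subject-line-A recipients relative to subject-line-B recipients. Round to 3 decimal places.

OR: 6.217

odds, subject-line-A recipients = 0.6300/0.3700 = 1.7027
odds, subject-line-B recipients = 0.2150/0.7850 = 0.2739
OR = 1.7027 / 0.2739 = 6.217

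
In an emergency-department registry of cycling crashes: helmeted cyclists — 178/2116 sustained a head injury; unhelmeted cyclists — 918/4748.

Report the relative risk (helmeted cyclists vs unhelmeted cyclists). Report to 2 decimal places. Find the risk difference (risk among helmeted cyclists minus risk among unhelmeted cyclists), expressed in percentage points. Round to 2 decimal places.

risk, helmeted cyclists = 178/2116 = 0.0841
risk, unhelmeted cyclists = 918/4748 = 0.1933
RR = 0.0841 / 0.1933 = 0.44
risk difference = 0.0841 − 0.1933 = -0.1092 → -10.92 percentage points

RR = 0.44; RD = -10.92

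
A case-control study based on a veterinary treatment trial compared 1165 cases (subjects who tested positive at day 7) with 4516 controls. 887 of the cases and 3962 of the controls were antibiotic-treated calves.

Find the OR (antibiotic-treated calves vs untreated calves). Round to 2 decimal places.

OR = (887 × 554) / (3962 × 278) = 491398/1101436 ≈ 0.45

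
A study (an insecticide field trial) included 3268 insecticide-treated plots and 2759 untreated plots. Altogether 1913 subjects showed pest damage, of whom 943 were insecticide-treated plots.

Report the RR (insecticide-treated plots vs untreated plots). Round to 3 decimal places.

insecticide-treated plots without the outcome: 3268 − 943 = 2325
untreated plots with the outcome: 1913 − 943 = 970
untreated plots without the outcome: 2759 − 970 = 1789
risk, insecticide-treated plots = 943/3268 = 0.2886
risk, untreated plots = 970/2759 = 0.3516
RR = 0.2886 / 0.3516 = 0.821

0.821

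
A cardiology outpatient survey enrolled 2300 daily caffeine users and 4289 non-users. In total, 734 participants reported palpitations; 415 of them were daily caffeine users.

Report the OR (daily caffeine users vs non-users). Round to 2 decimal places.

daily caffeine users without the outcome: 2300 − 415 = 1885
non-users with the outcome: 734 − 415 = 319
non-users without the outcome: 4289 − 319 = 3970
OR = (415 × 3970) / (1885 × 319) = 1647550/601315 ≈ 2.74

2.74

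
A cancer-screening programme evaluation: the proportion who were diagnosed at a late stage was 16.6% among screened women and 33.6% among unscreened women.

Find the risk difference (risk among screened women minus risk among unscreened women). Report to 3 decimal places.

risk difference = 0.1660 − 0.3360 = -0.170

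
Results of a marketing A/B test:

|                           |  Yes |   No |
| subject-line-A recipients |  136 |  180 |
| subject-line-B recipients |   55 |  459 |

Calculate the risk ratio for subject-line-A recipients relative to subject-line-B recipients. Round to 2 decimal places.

risk, subject-line-A recipients = 136/316 = 0.4304
risk, subject-line-B recipients = 55/514 = 0.1070
RR = 0.4304 / 0.1070 = 4.02

RR = 4.02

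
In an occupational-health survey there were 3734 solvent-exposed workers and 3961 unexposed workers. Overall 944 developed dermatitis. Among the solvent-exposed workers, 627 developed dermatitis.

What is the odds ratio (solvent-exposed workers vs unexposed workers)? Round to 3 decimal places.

solvent-exposed workers without the outcome: 3734 − 627 = 3107
unexposed workers with the outcome: 944 − 627 = 317
unexposed workers without the outcome: 3961 − 317 = 3644
OR = (627 × 3644) / (3107 × 317) = 2284788/984919 ≈ 2.320

OR ≈ 2.320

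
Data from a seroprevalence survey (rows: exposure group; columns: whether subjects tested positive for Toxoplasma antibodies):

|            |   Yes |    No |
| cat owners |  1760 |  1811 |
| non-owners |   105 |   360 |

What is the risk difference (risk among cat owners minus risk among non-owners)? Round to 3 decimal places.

risk, cat owners = 1760/3571 = 0.4929
risk, non-owners = 105/465 = 0.2258
risk difference = 0.4929 − 0.2258 = 0.267

RD ≈ 0.267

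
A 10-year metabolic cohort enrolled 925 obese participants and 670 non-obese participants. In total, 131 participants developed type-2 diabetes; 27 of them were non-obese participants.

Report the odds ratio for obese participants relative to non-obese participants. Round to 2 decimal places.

3.02

obese participants with the outcome: 131 − 27 = 104
obese participants without the outcome: 925 − 104 = 821
non-obese participants without the outcome: 670 − 27 = 643
odds, obese participants = 104/821 = 0.12667
odds, non-obese participants = 27/643 = 0.04199
OR = 0.12667 / 0.04199 = 3.02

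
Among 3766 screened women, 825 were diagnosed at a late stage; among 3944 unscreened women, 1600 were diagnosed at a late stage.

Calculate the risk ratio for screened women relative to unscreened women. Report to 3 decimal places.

0.540

risk, screened women = 825/3766 = 0.2191
risk, unscreened women = 1600/3944 = 0.4057
RR = 0.2191 / 0.4057 = 0.540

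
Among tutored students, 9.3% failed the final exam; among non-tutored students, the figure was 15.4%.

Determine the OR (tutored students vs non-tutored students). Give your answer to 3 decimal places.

odds, tutored students = 0.0930/0.9070 = 0.1025
odds, non-tutored students = 0.1540/0.8460 = 0.1820
OR = 0.1025 / 0.1820 = 0.563

OR = 0.563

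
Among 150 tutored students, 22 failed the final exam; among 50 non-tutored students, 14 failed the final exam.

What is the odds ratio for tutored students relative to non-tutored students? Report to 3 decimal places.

OR = (22 × 36) / (128 × 14) = 792/1792 ≈ 0.442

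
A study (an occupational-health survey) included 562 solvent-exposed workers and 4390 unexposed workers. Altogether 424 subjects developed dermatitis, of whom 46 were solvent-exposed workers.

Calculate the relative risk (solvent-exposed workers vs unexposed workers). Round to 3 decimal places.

0.951

solvent-exposed workers without the outcome: 562 − 46 = 516
unexposed workers with the outcome: 424 − 46 = 378
unexposed workers without the outcome: 4390 − 378 = 4012
risk, solvent-exposed workers = 46/562 = 0.0819
risk, unexposed workers = 378/4390 = 0.0861
RR = 0.0819 / 0.0861 = 0.951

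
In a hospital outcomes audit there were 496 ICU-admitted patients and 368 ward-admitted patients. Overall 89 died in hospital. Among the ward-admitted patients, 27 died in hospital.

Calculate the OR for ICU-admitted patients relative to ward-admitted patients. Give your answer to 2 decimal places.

ICU-admitted patients with the outcome: 89 − 27 = 62
ICU-admitted patients without the outcome: 496 − 62 = 434
ward-admitted patients without the outcome: 368 − 27 = 341
odds, ICU-admitted patients = 62/434 = 0.1429
odds, ward-admitted patients = 27/341 = 0.0792
OR = 0.1429 / 0.0792 = 1.80

OR ≈ 1.80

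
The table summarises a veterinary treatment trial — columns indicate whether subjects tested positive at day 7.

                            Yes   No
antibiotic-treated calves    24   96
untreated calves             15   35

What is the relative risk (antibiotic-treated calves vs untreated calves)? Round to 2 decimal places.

risk, antibiotic-treated calves = 24/120 = 0.2000
risk, untreated calves = 15/50 = 0.3000
RR = 0.2000 / 0.3000 = 0.67

0.67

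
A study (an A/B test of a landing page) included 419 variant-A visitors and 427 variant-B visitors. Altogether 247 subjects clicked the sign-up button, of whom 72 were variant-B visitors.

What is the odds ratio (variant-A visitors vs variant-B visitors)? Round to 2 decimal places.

OR ≈ 3.54

variant-A visitors with the outcome: 247 − 72 = 175
variant-A visitors without the outcome: 419 − 175 = 244
variant-B visitors without the outcome: 427 − 72 = 355
odds, variant-A visitors = 175/244 = 0.7172
odds, variant-B visitors = 72/355 = 0.2028
OR = 0.7172 / 0.2028 = 3.54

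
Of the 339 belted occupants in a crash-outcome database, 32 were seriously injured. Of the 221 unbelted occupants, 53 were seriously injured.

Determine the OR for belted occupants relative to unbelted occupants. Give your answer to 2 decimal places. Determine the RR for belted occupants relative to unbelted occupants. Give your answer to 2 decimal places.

odds, belted occupants = 32/307 = 0.1042
odds, unbelted occupants = 53/168 = 0.3155
OR = 0.1042 / 0.3155 = 0.33
risk, belted occupants = 32/339 = 0.0944
risk, unbelted occupants = 53/221 = 0.2398
RR = 0.0944 / 0.2398 = 0.39

OR = 0.33; RR = 0.39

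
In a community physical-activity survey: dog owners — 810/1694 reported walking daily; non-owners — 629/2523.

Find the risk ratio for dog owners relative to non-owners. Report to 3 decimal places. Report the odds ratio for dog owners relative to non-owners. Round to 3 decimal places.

RR = 1.918; OR = 2.759

risk, dog owners = 810/1694 = 0.4782
risk, non-owners = 629/2523 = 0.2493
RR = 0.4782 / 0.2493 = 1.918
OR = (810 × 1894) / (884 × 629) = 1534140/556036 ≈ 2.759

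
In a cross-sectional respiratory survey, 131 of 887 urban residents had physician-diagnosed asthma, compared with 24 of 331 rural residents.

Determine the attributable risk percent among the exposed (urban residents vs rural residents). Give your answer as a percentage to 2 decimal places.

AR% ≈ 50.91%

risk, urban residents = 131/887 = 0.1477
risk, rural residents = 24/331 = 0.0725
AR% = (0.1477 − 0.0725) / 0.1477 = 0.5091 → 50.91%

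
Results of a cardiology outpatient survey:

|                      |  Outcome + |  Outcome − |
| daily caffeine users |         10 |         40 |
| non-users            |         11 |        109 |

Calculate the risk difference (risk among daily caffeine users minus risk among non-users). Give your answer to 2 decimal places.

0.11

risk, daily caffeine users = 10/50 = 0.2000
risk, non-users = 11/120 = 0.0917
risk difference = 0.2000 − 0.0917 = 0.11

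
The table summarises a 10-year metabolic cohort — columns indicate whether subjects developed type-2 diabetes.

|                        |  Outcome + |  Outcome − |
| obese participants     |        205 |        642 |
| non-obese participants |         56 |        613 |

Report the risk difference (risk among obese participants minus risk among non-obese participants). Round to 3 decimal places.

risk, obese participants = 205/847 = 0.2420
risk, non-obese participants = 56/669 = 0.0837
risk difference = 0.2420 − 0.0837 = 0.158

0.158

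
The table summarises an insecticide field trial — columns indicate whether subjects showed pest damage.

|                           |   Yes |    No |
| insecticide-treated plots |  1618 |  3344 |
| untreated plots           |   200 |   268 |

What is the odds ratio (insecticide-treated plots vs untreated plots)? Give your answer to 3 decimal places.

OR ≈ 0.648

odds, insecticide-treated plots = 1618/3344 = 0.4839
odds, untreated plots = 200/268 = 0.7463
OR = 0.4839 / 0.7463 = 0.648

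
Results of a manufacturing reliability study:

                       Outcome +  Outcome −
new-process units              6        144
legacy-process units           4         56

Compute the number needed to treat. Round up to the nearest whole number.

NNT = 38

risk, new-process units = 6/150 = 0.040000
risk, legacy-process units = 4/60 = 0.066667
absolute risk difference = 0.026667
1 / 0.026667 = 37.500 → round up → 38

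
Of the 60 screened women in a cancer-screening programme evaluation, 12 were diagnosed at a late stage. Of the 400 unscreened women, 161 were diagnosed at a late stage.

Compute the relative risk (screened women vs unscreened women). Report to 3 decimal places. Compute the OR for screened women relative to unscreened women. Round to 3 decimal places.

risk, screened women = 12/60 = 0.2000
risk, unscreened women = 161/400 = 0.4025
RR = 0.2000 / 0.4025 = 0.497
odds, screened women = 12/48 = 0.2500
odds, unscreened women = 161/239 = 0.6736
OR = 0.2500 / 0.6736 = 0.371

RR = 0.497; OR = 0.371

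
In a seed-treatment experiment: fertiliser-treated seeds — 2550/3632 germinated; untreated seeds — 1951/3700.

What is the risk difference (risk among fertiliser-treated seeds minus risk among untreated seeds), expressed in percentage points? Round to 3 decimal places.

17.480

risk, fertiliser-treated seeds = 2550/3632 = 0.7021
risk, untreated seeds = 1951/3700 = 0.5273
risk difference = 0.7021 − 0.5273 = 0.1748 → 17.480 percentage points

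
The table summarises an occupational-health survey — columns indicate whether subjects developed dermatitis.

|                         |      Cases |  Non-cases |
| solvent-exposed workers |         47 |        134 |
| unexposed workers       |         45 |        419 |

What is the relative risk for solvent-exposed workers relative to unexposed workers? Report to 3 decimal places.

RR: 2.677

risk, solvent-exposed workers = 47/181 = 0.2597
risk, unexposed workers = 45/464 = 0.0970
RR = 0.2597 / 0.0970 = 2.677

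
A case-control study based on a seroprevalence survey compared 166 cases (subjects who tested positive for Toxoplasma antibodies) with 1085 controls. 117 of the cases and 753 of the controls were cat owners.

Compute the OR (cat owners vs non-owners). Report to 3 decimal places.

OR = (117 × 332) / (753 × 49) = 38844/36897 ≈ 1.053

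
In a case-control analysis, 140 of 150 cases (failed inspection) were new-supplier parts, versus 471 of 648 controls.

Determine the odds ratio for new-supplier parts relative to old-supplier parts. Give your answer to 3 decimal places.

OR = (140 × 177) / (471 × 10) = 24780/4710 ≈ 5.261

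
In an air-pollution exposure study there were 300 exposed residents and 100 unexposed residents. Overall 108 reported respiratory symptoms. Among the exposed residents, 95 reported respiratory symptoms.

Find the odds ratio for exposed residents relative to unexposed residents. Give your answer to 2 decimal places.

exposed residents without the outcome: 300 − 95 = 205
unexposed residents with the outcome: 108 − 95 = 13
unexposed residents without the outcome: 100 − 13 = 87
OR = (95 × 87) / (205 × 13) = 8265/2665 ≈ 3.10

OR: 3.10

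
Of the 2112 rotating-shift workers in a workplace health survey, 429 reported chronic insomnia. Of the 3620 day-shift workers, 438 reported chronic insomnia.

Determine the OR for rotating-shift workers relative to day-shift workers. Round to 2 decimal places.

OR = (429 × 3182) / (1683 × 438) = 1365078/737154 ≈ 1.85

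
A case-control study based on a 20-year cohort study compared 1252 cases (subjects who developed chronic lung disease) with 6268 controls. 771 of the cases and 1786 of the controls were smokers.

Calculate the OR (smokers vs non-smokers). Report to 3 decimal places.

odds, smokers = 771/1786 = 0.4317
odds, non-smokers = 481/4482 = 0.1073
OR = 0.4317 / 0.1073 = 4.023

4.023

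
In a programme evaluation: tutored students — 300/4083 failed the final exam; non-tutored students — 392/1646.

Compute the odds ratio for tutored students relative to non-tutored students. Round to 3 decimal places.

OR = (300 × 1254) / (3783 × 392) = 376200/1482936 ≈ 0.254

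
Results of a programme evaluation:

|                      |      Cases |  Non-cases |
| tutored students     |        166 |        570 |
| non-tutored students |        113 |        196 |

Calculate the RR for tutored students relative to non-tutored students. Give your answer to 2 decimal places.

RR = 0.62

risk, tutored students = 166/736 = 0.2255
risk, non-tutored students = 113/309 = 0.3657
RR = 0.2255 / 0.3657 = 0.62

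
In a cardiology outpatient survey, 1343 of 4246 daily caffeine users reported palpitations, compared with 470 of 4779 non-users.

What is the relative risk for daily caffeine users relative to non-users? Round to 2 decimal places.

risk, daily caffeine users = 1343/4246 = 0.3163
risk, non-users = 470/4779 = 0.0983
RR = 0.3163 / 0.0983 = 3.22

3.22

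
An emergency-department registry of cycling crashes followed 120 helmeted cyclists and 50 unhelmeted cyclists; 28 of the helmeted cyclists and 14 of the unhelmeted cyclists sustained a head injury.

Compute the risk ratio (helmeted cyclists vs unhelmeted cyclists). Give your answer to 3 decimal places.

RR: 0.833

risk, helmeted cyclists = 28/120 = 0.2333
risk, unhelmeted cyclists = 14/50 = 0.2800
RR = 0.2333 / 0.2800 = 0.833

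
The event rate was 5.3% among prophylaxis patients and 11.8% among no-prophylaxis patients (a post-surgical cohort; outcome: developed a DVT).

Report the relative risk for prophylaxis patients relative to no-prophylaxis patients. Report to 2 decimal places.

RR = 0.0530 / 0.1180 = 0.45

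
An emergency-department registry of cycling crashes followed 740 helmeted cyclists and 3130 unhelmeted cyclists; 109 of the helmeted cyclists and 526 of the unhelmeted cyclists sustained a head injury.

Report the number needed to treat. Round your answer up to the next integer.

NNT = 49

risk, helmeted cyclists = 109/740 = 0.147297
risk, unhelmeted cyclists = 526/3130 = 0.168051
absolute risk difference = 0.020754
1 / 0.020754 = 48.183 → round up → 49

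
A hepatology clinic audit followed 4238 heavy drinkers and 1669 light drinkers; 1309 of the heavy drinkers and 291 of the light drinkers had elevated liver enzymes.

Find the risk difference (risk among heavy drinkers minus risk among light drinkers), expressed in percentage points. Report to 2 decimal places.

RD = 13.45

risk, heavy drinkers = 1309/4238 = 0.3089
risk, light drinkers = 291/1669 = 0.1744
risk difference = 0.3089 − 0.1744 = 0.1345 → 13.45 percentage points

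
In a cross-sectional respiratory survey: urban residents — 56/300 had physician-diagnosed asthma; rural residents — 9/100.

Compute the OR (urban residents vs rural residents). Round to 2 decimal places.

OR = (56 × 91) / (244 × 9) = 5096/2196 ≈ 2.32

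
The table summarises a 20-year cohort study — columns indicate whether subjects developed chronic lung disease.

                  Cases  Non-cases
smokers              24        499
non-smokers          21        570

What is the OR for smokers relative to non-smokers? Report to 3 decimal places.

OR = (24 × 570) / (499 × 21) = 13680/10479 ≈ 1.305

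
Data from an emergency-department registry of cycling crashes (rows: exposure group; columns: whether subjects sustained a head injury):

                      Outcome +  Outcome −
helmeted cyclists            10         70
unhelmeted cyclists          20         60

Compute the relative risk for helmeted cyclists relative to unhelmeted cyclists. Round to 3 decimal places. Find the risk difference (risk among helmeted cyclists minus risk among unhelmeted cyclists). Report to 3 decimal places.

RR = 0.500; RD = -0.125

risk, helmeted cyclists = 10/80 = 0.1250
risk, unhelmeted cyclists = 20/80 = 0.2500
RR = 0.1250 / 0.2500 = 0.500
risk difference = 0.1250 − 0.2500 = -0.125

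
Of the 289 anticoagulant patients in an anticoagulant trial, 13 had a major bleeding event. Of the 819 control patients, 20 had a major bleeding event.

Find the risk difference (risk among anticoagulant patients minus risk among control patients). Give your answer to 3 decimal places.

0.021

risk, anticoagulant patients = 13/289 = 0.04498
risk, control patients = 20/819 = 0.02442
risk difference = 0.04498 − 0.02442 = 0.021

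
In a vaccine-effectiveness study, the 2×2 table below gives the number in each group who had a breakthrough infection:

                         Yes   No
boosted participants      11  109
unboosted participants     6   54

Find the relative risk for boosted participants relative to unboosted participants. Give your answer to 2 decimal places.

risk, boosted participants = 11/120 = 0.0917
risk, unboosted participants = 6/60 = 0.1000
RR = 0.0917 / 0.1000 = 0.92

RR = 0.92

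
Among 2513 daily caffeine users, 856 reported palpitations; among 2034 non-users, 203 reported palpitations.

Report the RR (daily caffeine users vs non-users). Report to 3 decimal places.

risk, daily caffeine users = 856/2513 = 0.3406
risk, non-users = 203/2034 = 0.0998
RR = 0.3406 / 0.0998 = 3.413

RR = 3.413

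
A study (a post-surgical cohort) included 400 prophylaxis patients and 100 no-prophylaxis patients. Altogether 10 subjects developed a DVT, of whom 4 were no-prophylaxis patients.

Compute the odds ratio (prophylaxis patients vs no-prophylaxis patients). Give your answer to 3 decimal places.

OR = 0.365

prophylaxis patients with the outcome: 10 − 4 = 6
prophylaxis patients without the outcome: 400 − 6 = 394
no-prophylaxis patients without the outcome: 100 − 4 = 96
OR = (6 × 96) / (394 × 4) = 576/1576 ≈ 0.365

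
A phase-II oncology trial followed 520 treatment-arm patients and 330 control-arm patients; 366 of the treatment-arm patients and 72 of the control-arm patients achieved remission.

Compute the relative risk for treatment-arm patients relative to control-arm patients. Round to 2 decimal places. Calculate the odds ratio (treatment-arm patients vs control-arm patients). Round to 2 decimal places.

RR = 3.23; OR = 8.52

risk, treatment-arm patients = 366/520 = 0.7038
risk, control-arm patients = 72/330 = 0.2182
RR = 0.7038 / 0.2182 = 3.23
OR = (366 × 258) / (154 × 72) = 94428/11088 ≈ 8.52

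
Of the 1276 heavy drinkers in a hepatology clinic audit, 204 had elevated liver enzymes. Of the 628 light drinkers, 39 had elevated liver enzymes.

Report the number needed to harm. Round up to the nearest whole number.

NNH: 11

risk, heavy drinkers = 204/1276 = 0.159875
risk, light drinkers = 39/628 = 0.062102
absolute risk difference = 0.097773
1 / 0.097773 = 10.228 → round up → 11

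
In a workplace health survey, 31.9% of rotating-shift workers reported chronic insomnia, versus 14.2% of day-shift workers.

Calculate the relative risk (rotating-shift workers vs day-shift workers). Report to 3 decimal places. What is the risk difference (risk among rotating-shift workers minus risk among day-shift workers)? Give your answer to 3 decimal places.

RR = 0.3190 / 0.1420 = 2.246
risk difference = 0.3190 − 0.1420 = 0.177

RR = 2.246; RD = 0.177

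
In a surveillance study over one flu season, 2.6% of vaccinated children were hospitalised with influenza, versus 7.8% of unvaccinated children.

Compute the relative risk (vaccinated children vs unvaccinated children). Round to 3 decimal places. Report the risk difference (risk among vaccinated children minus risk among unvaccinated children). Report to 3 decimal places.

RR = 0.333; RD = -0.052

RR = 0.02600 / 0.07800 = 0.333
risk difference = 0.02600 − 0.07800 = -0.052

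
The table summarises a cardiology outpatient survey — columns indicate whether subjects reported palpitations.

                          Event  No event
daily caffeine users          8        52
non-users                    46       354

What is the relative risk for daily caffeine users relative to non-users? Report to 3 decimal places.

risk, daily caffeine users = 8/60 = 0.1333
risk, non-users = 46/400 = 0.1150
RR = 0.1333 / 0.1150 = 1.159

1.159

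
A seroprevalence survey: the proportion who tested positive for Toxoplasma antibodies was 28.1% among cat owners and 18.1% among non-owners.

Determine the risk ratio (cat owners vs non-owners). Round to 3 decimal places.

RR = 0.2810 / 0.1810 = 1.552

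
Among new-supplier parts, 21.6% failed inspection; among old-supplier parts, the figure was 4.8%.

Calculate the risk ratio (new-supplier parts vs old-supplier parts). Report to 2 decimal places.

RR = 0.21600 / 0.04800 = 4.50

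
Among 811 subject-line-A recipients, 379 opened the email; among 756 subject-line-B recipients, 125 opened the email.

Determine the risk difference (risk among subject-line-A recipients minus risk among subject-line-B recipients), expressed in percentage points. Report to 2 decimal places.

risk, subject-line-A recipients = 379/811 = 0.4673
risk, subject-line-B recipients = 125/756 = 0.1653
risk difference = 0.4673 − 0.1653 = 0.3020 → 30.20 percentage points

RD: 30.20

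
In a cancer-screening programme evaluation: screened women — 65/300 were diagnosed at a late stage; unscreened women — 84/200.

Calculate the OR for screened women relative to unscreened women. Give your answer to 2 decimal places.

OR = (65 × 116) / (235 × 84) = 7540/19740 ≈ 0.38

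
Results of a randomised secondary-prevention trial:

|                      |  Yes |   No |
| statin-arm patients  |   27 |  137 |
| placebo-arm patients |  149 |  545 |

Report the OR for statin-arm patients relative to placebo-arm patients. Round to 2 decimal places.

OR: 0.72

odds, statin-arm patients = 27/137 = 0.1971
odds, placebo-arm patients = 149/545 = 0.2734
OR = 0.1971 / 0.2734 = 0.72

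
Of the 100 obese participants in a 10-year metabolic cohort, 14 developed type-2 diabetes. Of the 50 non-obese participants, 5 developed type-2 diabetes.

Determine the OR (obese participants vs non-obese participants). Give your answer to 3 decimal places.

OR = (14 × 45) / (86 × 5) = 630/430 ≈ 1.465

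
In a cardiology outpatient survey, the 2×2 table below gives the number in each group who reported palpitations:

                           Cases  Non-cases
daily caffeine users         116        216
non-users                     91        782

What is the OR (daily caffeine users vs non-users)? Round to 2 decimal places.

OR = (116 × 782) / (216 × 91) = 90712/19656 ≈ 4.61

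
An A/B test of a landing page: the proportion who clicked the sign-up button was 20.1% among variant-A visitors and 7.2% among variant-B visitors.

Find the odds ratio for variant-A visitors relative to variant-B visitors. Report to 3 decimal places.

OR: 3.242

odds, variant-A visitors = 0.2010/0.7990 = 0.2516
odds, variant-B visitors = 0.0720/0.9280 = 0.0776
OR = 0.2516 / 0.0776 = 3.242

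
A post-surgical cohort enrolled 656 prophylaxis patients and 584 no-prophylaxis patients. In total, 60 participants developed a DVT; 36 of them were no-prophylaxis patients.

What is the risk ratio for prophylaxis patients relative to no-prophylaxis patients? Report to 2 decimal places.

prophylaxis patients with the outcome: 60 − 36 = 24
prophylaxis patients without the outcome: 656 − 24 = 632
no-prophylaxis patients without the outcome: 584 − 36 = 548
risk, prophylaxis patients = 24/656 = 0.03659
risk, no-prophylaxis patients = 36/584 = 0.06164
RR = 0.03659 / 0.06164 = 0.59

0.59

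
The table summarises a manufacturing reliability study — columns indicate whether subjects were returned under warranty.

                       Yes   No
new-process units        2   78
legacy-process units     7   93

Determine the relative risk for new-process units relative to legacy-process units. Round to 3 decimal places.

risk, new-process units = 2/80 = 0.02500
risk, legacy-process units = 7/100 = 0.07000
RR = 0.02500 / 0.07000 = 0.357

RR ≈ 0.357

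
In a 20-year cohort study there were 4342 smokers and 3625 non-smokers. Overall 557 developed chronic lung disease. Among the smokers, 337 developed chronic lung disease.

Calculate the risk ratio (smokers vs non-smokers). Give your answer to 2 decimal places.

1.28

smokers without the outcome: 4342 − 337 = 4005
non-smokers with the outcome: 557 − 337 = 220
non-smokers without the outcome: 3625 − 220 = 3405
risk, smokers = 337/4342 = 0.0776
risk, non-smokers = 220/3625 = 0.0607
RR = 0.0776 / 0.0607 = 1.28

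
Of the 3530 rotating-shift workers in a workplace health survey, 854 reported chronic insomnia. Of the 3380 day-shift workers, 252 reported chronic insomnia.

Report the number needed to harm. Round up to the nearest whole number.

6

risk, rotating-shift workers = 854/3530 = 0.241926
risk, day-shift workers = 252/3380 = 0.074556
absolute risk difference = 0.167370
1 / 0.167370 = 5.975 → round up → 6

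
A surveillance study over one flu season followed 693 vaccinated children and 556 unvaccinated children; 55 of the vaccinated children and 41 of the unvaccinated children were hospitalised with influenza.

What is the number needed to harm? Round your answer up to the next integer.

178

risk, vaccinated children = 55/693 = 0.079365
risk, unvaccinated children = 41/556 = 0.073741
absolute risk difference = 0.005624
1 / 0.005624 = 177.809 → round up → 178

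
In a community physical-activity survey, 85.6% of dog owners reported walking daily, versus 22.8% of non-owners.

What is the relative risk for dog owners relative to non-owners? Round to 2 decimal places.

RR = 0.8560 / 0.2280 = 3.75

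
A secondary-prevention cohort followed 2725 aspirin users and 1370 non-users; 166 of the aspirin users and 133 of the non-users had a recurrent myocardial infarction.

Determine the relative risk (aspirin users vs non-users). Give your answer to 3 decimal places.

risk, aspirin users = 166/2725 = 0.0609
risk, non-users = 133/1370 = 0.0971
RR = 0.0609 / 0.0971 = 0.627

RR = 0.627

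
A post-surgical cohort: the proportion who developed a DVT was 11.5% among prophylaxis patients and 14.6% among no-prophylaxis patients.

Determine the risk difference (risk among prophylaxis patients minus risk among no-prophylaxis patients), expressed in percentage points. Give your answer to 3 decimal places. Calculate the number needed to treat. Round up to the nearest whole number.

risk difference = 0.1150 − 0.1460 = -0.0310 → -3.100 percentage points
absolute risk difference = 0.031000
1 / 0.031000 = 32.258 → round up → 33

RD = -3.100; NNT = 33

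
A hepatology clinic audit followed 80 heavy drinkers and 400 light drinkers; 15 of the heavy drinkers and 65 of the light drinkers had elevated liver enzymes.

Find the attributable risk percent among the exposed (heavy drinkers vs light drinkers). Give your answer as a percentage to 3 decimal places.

AR% ≈ 13.333%

risk, heavy drinkers = 15/80 = 0.1875
risk, light drinkers = 65/400 = 0.1625
AR% = (0.1875 − 0.1625) / 0.1875 = 0.1333 → 13.333%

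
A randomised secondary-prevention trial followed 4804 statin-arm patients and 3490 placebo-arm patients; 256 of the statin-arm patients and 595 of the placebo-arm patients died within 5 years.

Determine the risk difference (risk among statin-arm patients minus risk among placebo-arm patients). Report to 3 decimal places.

RD ≈ -0.117

risk, statin-arm patients = 256/4804 = 0.0533
risk, placebo-arm patients = 595/3490 = 0.1705
risk difference = 0.0533 − 0.1705 = -0.117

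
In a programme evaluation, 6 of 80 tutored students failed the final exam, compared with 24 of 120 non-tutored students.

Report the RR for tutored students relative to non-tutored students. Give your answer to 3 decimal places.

RR = 0.375

risk, tutored students = 6/80 = 0.0750
risk, non-tutored students = 24/120 = 0.2000
RR = 0.0750 / 0.2000 = 0.375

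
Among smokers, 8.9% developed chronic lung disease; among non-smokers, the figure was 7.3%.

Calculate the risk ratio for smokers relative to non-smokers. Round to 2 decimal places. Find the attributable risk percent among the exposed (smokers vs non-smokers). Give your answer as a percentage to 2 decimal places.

RR = 0.0890 / 0.0730 = 1.22
AR% = (0.0890 − 0.0730) / 0.0890 = 0.1798 → 17.98%

RR = 1.22; AR% = 17.98%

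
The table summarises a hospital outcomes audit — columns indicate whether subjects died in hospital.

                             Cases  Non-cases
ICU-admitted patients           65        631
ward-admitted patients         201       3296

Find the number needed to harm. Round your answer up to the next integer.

28

risk, ICU-admitted patients = 65/696 = 0.093391
risk, ward-admitted patients = 201/3497 = 0.057478
absolute risk difference = 0.035913
1 / 0.035913 = 27.845 → round up → 28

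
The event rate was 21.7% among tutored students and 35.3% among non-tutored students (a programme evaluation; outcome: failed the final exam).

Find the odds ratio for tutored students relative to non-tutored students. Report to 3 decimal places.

odds, tutored students = 0.2170/0.7830 = 0.2771
odds, non-tutored students = 0.3530/0.6470 = 0.5456
OR = 0.2771 / 0.5456 = 0.508

OR: 0.508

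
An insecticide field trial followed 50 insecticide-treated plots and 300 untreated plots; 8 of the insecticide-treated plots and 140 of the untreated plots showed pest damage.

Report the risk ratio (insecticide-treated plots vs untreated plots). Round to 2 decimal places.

risk, insecticide-treated plots = 8/50 = 0.1600
risk, untreated plots = 140/300 = 0.4667
RR = 0.1600 / 0.4667 = 0.34

RR = 0.34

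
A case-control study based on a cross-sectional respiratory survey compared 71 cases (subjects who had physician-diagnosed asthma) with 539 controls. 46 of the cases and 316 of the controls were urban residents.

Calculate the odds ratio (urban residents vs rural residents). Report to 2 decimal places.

OR = (46 × 223) / (316 × 25) = 10258/7900 ≈ 1.30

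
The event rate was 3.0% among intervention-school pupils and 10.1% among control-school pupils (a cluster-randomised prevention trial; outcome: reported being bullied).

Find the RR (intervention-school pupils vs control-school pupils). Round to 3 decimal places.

RR = 0.03000 / 0.10100 = 0.297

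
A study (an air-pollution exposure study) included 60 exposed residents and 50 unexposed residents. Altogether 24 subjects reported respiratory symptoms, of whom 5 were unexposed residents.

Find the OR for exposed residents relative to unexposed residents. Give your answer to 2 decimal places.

4.17

exposed residents with the outcome: 24 − 5 = 19
exposed residents without the outcome: 60 − 19 = 41
unexposed residents without the outcome: 50 − 5 = 45
odds, exposed residents = 19/41 = 0.4634
odds, unexposed residents = 5/45 = 0.1111
OR = 0.4634 / 0.1111 = 4.17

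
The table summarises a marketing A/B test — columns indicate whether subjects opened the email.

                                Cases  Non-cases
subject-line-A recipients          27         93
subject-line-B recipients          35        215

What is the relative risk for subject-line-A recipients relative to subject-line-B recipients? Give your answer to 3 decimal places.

risk, subject-line-A recipients = 27/120 = 0.2250
risk, subject-line-B recipients = 35/250 = 0.1400
RR = 0.2250 / 0.1400 = 1.607

RR ≈ 1.607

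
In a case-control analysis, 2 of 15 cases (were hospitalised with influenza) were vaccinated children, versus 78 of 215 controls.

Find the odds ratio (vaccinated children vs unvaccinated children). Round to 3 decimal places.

OR: 0.270

odds, vaccinated children = 2/78 = 0.02564
odds, unvaccinated children = 13/137 = 0.09489
OR = 0.02564 / 0.09489 = 0.270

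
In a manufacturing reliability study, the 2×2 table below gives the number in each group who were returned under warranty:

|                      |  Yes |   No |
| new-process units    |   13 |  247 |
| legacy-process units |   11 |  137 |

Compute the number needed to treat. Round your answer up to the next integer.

42

risk, new-process units = 13/260 = 0.050000
risk, legacy-process units = 11/148 = 0.074324
absolute risk difference = 0.024324
1 / 0.024324 = 41.112 → round up → 42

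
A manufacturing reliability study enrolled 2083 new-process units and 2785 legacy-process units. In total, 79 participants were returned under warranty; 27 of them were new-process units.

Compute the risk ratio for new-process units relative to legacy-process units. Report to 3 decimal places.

0.694

new-process units without the outcome: 2083 − 27 = 2056
legacy-process units with the outcome: 79 − 27 = 52
legacy-process units without the outcome: 2785 − 52 = 2733
risk, new-process units = 27/2083 = 0.01296
risk, legacy-process units = 52/2785 = 0.01867
RR = 0.01296 / 0.01867 = 0.694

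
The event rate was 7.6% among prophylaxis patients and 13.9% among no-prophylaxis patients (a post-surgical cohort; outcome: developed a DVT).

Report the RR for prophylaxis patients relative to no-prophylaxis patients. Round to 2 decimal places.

RR = 0.0760 / 0.1390 = 0.55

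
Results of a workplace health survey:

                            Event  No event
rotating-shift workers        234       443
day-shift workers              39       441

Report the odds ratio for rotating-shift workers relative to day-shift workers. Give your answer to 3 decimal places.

OR = (234 × 441) / (443 × 39) = 103194/17277 ≈ 5.973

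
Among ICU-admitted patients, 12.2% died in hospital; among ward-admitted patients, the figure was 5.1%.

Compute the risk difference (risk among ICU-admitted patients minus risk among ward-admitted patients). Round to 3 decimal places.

risk difference = 0.1220 − 0.0510 = 0.071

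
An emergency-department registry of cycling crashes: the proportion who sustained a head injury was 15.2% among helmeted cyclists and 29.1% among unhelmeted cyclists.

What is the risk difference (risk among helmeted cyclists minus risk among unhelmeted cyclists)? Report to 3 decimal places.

risk difference = 0.1520 − 0.2910 = -0.139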